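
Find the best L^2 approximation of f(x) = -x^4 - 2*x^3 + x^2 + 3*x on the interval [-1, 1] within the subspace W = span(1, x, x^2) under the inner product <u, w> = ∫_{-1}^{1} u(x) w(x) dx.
g(x) = x^2/7 + 9*x/5 + 3/35

The best approximation g ∈ W is the orthogonal projection of f onto W. Writing g = a_0 + a_1 x + a_2 x^2, the coefficients solve the normal equations G · a = b where
  G_{ij} = <φ_i, φ_j> and b_i = <f, φ_i>, with φ_0 = 1, φ_1 = x, φ_2 = x^2.
G =
  [2, 0, 2/3]
  [0, 2/3, 0]
  [2/3, 0, 2/5],
b = (4/15, 6/5, 4/35).
Solving gives a_0 = 3/35, a_1 = 9/5, a_2 = 1/7, so
  g(x) = x^2/7 + 9*x/5 + 3/35.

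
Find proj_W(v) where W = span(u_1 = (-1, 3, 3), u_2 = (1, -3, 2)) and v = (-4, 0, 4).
proj_W(v) = (-2/5, 6/5, 4)

Set up U = [u_1 | ... | u_2] ∈ R^(3×2). The projector onto W = col(U) is P = U (U^T U)^(-1) U^T.
Compute U^T U =
  [19, -4]
  [-4, 14],
and U^T v = (16, 4).
Solve U^T U · c = U^T v for the coefficients: c = (24/25, 14/25). The projection is proj_W(v) = U c.
Check: (v - proj_W(v)) · u_1 = 0  (should be 0).
Check: (v - proj_W(v)) · u_2 = 0  (should be 0).
Result: proj_W(v) = (-2/5, 6/5, 4).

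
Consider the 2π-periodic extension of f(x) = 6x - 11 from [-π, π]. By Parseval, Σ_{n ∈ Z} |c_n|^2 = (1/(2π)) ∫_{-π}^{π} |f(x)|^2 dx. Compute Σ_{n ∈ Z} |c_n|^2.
Σ |c_n|^2 = 12π^2 + 121

Expand and integrate term by term over [-π, π]:
  ∫ (6x)^2 dx = 36·(2π^3/3); ∫ 2·6·(-11)·x dx = 0 (odd integrand); ∫ (-11)^2 dx = 121·2π.
So (1/(2π)) ∫_{-π}^{π} (6x - 11)^2 dx = 36π^2/3 + 121 = 12π^2 + 121.
Parseval ⇒ Σ |c_n|^2 = 12π^2 + 121.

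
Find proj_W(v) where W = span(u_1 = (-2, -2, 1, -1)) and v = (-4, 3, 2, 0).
proj_W(v) = (-4/5, -4/5, 2/5, -2/5)

Set up U = [u_1 | ... | u_1] ∈ R^(4×1). The projector onto W = col(U) is P = U (U^T U)^(-1) U^T.
Compute U^T U =
  [10],
and U^T v = (4).
Solve U^T U · c = U^T v for the coefficients: c = (2/5). The projection is proj_W(v) = U c.
Check: (v - proj_W(v)) · u_1 = 0  (should be 0).
Result: proj_W(v) = (-4/5, -4/5, 2/5, -2/5).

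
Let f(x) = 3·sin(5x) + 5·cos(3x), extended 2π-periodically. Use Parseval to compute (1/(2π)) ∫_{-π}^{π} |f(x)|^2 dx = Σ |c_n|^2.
Σ |c_n|^2 = 17

Expand |f|^2 and use orthogonality of {sin(nx), cos(mx)} on [-π, π]:
  ∫_{-π}^{π} sin(nx)^2 dx = π, ∫ cos(mx)^2 dx = π, and cross terms integrate to 0.
So ∫_{-π}^{π} f(x)^2 dx = 3^2 · π + 5^2 · π = (9 + 25)π.
Divide by 2π: (9 + 25)/2 = 17.
By Parseval, this equals Σ |c_n|^2.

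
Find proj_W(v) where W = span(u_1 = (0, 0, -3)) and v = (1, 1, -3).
proj_W(v) = (0, 0, -3)

Set up U = [u_1 | ... | u_1] ∈ R^(3×1). The projector onto W = col(U) is P = U (U^T U)^(-1) U^T.
Compute U^T U =
  [9],
and U^T v = (9).
Solve U^T U · c = U^T v for the coefficients: c = (1). The projection is proj_W(v) = U c.
Check: (v - proj_W(v)) · u_1 = 0  (should be 0).
Result: proj_W(v) = (0, 0, -3).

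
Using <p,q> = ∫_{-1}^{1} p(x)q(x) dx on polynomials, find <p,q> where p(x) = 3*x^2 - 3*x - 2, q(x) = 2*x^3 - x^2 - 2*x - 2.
<p,q> = 86/15

Expand the product: p(x)·q(x) = 6*x^5 - 9*x^4 - 7*x^3 + 2*x^2 + 10*x + 4.
∫_{-1}^{1} of each monomial x^k gives [2/(k+1) if k even, 0 if k odd]. Integrating term-by-term (or equivalently evaluating the antiderivative F(x) = x^6 - 9*x^5/5 - 7*x^4/4 + 2*x^3/3 + 5*x^2 + 4*x at the endpoints):
  F(1) − F(−1) = 427/60 − (83/60) = 86/15.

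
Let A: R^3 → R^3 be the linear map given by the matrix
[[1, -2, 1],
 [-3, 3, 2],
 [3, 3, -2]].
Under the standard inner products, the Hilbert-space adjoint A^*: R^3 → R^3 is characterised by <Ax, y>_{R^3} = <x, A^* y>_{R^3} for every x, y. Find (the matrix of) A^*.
A^* = A^T =
[[1, -3, 3],
 [-2, 3, 3],
 [1, 2, -2]]

For real matrices with standard dot products, the defining identity <Ax, y> = <x, A^* y> gives (Ax)^T y = x^T (A^*) y, i.e. x^T A^T y = x^T (A^*) y. Since this holds for all x, y, we must have A^* = A^T. Therefore
A^* =
[[1, -3, 3],
 [-2, 3, 3],
 [1, 2, -2]].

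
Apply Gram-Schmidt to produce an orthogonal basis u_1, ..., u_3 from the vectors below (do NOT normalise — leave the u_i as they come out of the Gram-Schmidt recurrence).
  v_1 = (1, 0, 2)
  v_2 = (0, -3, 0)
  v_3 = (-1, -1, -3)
Orthogonal basis:
  u_1 = (1, 0, 2)
  u_2 = (0, -3, 0)
  u_3 = (2/5, 0, -1/5)

Apply the Gram-Schmidt recurrence
  u_1 = v_1
  u_i = v_i − Σ_{j<i} ((v_i · u_j) / (u_j · u_j)) · u_j.

Step by step this gives:
  u_1 = (1, 0, 2)
  u_2 = (0, -3, 0)
  u_3 = (2/5, 0, -1/5)

Orthogonality check:
  u_2 · u_1 = 0 (should be 0)
  u_3 · u_1 = 0 (should be 0)
  u_3 · u_2 = 0 (should be 0)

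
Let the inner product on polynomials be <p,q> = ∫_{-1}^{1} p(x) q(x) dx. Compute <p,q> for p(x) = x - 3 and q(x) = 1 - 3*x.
<p,q> = -8

Expand the product: p(x)·q(x) = -3*x^2 + 10*x - 3.
∫_{-1}^{1} of each monomial x^k gives [2/(k+1) if k even, 0 if k odd]. Integrating term-by-term (or equivalently evaluating the antiderivative F(x) = -x^3 + 5*x^2 - 3*x at the endpoints):
  F(1) − F(−1) = 1 − (9) = -8.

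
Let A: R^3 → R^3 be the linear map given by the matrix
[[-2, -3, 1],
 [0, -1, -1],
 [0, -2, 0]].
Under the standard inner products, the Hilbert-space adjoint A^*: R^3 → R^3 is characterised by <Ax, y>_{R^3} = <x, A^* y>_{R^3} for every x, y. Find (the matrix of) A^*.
A^* = A^T =
[[-2, 0, 0],
 [-3, -1, -2],
 [1, -1, 0]]

For real matrices with standard dot products, the defining identity <Ax, y> = <x, A^* y> gives (Ax)^T y = x^T (A^*) y, i.e. x^T A^T y = x^T (A^*) y. Since this holds for all x, y, we must have A^* = A^T. Therefore
A^* =
[[-2, 0, 0],
 [-3, -1, -2],
 [1, -1, 0]].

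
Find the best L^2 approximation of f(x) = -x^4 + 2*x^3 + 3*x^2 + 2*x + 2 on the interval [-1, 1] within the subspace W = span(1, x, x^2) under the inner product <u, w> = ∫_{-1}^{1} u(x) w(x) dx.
g(x) = 15*x^2/7 + 16*x/5 + 73/35

The best approximation g ∈ W is the orthogonal projection of f onto W. Writing g = a_0 + a_1 x + a_2 x^2, the coefficients solve the normal equations G · a = b where
  G_{ij} = <φ_i, φ_j> and b_i = <f, φ_i>, with φ_0 = 1, φ_1 = x, φ_2 = x^2.
G =
  [2, 0, 2/3]
  [0, 2/3, 0]
  [2/3, 0, 2/5],
b = (28/5, 32/15, 236/105).
Solving gives a_0 = 73/35, a_1 = 16/5, a_2 = 15/7, so
  g(x) = 15*x^2/7 + 16*x/5 + 73/35.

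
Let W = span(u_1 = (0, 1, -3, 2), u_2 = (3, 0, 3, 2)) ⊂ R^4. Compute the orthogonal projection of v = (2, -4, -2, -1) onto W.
proj_W(v) = (-84/283, -10/283, -54/283, -76/283)

Set up U = [u_1 | ... | u_2] ∈ R^(4×2). The projector onto W = col(U) is P = U (U^T U)^(-1) U^T.
Compute U^T U =
  [14, -5]
  [-5, 22],
and U^T v = (0, -2).
Solve U^T U · c = U^T v for the coefficients: c = (-10/283, -28/283). The projection is proj_W(v) = U c.
Check: (v - proj_W(v)) · u_1 = 0  (should be 0).
Check: (v - proj_W(v)) · u_2 = 0  (should be 0).
Result: proj_W(v) = (-84/283, -10/283, -54/283, -76/283).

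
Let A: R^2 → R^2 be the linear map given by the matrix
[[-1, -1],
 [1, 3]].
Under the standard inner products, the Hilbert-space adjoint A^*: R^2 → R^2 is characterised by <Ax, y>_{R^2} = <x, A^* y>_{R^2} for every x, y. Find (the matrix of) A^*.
A^* = A^T =
[[-1, 1],
 [-1, 3]]

For real matrices with standard dot products, the defining identity <Ax, y> = <x, A^* y> gives (Ax)^T y = x^T (A^*) y, i.e. x^T A^T y = x^T (A^*) y. Since this holds for all x, y, we must have A^* = A^T. Therefore
A^* =
[[-1, 1],
 [-1, 3]].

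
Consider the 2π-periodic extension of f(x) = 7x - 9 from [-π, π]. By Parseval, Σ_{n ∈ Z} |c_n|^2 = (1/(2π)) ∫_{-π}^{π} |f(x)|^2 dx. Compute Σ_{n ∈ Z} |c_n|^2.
Σ |c_n|^2 = 49π^2/3 + 81

Expand and integrate term by term over [-π, π]:
  ∫ (7x)^2 dx = 49·(2π^3/3); ∫ 2·7·(-9)·x dx = 0 (odd integrand); ∫ (-9)^2 dx = 81·2π.
So (1/(2π)) ∫_{-π}^{π} (7x - 9)^2 dx = 49π^2/3 + 81 = 49π^2/3 + 81.
Parseval ⇒ Σ |c_n|^2 = 49π^2/3 + 81.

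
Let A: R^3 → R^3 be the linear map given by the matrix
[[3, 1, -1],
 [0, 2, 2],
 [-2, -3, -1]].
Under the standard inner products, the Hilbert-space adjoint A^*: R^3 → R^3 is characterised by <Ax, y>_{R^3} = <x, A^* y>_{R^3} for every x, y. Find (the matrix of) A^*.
A^* = A^T =
[[3, 0, -2],
 [1, 2, -3],
 [-1, 2, -1]]

For real matrices with standard dot products, the defining identity <Ax, y> = <x, A^* y> gives (Ax)^T y = x^T (A^*) y, i.e. x^T A^T y = x^T (A^*) y. Since this holds for all x, y, we must have A^* = A^T. Therefore
A^* =
[[3, 0, -2],
 [1, 2, -3],
 [-1, 2, -1]].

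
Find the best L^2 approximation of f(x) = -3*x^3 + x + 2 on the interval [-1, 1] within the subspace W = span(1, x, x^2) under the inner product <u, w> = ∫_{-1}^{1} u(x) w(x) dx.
g(x) = 2 - 4*x/5

The best approximation g ∈ W is the orthogonal projection of f onto W. Writing g = a_0 + a_1 x + a_2 x^2, the coefficients solve the normal equations G · a = b where
  G_{ij} = <φ_i, φ_j> and b_i = <f, φ_i>, with φ_0 = 1, φ_1 = x, φ_2 = x^2.
G =
  [2, 0, 2/3]
  [0, 2/3, 0]
  [2/3, 0, 2/5],
b = (4, -8/15, 4/3).
Solving gives a_0 = 2, a_1 = -4/5, a_2 = 0, so
  g(x) = 2 - 4*x/5.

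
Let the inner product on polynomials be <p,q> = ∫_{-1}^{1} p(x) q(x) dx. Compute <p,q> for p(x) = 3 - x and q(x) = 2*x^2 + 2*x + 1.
<p,q> = 26/3

Expand the product: p(x)·q(x) = -2*x^3 + 4*x^2 + 5*x + 3.
∫_{-1}^{1} of each monomial x^k gives [2/(k+1) if k even, 0 if k odd]. Integrating term-by-term (or equivalently evaluating the antiderivative F(x) = -x^4/2 + 4*x^3/3 + 5*x^2/2 + 3*x at the endpoints):
  F(1) − F(−1) = 19/3 − (-7/3) = 26/3.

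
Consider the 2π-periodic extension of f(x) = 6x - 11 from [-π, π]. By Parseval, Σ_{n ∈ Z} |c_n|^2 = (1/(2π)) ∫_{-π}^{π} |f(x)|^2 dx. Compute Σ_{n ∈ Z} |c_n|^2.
Σ |c_n|^2 = 12π^2 + 121

Expand and integrate term by term over [-π, π]:
  ∫ (6x)^2 dx = 36·(2π^3/3); ∫ 2·6·(-11)·x dx = 0 (odd integrand); ∫ (-11)^2 dx = 121·2π.
So (1/(2π)) ∫_{-π}^{π} (6x - 11)^2 dx = 36π^2/3 + 121 = 12π^2 + 121.
Parseval ⇒ Σ |c_n|^2 = 12π^2 + 121.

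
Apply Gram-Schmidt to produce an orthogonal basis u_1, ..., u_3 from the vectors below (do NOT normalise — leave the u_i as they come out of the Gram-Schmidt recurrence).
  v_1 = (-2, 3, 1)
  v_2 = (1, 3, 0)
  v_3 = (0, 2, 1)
Orthogonal basis:
  u_1 = (-2, 3, 1)
  u_2 = (2, 3/2, -1/2)
  u_3 = (3/13, -1/13, 9/13)

Apply the Gram-Schmidt recurrence
  u_1 = v_1
  u_i = v_i − Σ_{j<i} ((v_i · u_j) / (u_j · u_j)) · u_j.

Step by step this gives:
  u_1 = (-2, 3, 1)
  u_2 = (2, 3/2, -1/2)
  u_3 = (3/13, -1/13, 9/13)

Orthogonality check:
  u_2 · u_1 = 0 (should be 0)
  u_3 · u_1 = 0 (should be 0)
  u_3 · u_2 = 0 (should be 0)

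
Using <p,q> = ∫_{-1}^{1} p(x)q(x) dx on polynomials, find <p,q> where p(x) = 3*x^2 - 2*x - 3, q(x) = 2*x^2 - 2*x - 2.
<p,q> = 136/15

Expand the product: p(x)·q(x) = 6*x^4 - 10*x^3 - 8*x^2 + 10*x + 6.
∫_{-1}^{1} of each monomial x^k gives [2/(k+1) if k even, 0 if k odd]. Integrating term-by-term (or equivalently evaluating the antiderivative F(x) = 6*x^5/5 - 5*x^4/2 - 8*x^3/3 + 5*x^2 + 6*x at the endpoints):
  F(1) − F(−1) = 211/30 − (-61/30) = 136/15.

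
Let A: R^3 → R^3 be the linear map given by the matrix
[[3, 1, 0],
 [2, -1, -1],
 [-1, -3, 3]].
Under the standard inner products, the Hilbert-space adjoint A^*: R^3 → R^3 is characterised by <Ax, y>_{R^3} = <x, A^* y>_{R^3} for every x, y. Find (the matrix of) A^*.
A^* = A^T =
[[3, 2, -1],
 [1, -1, -3],
 [0, -1, 3]]

For real matrices with standard dot products, the defining identity <Ax, y> = <x, A^* y> gives (Ax)^T y = x^T (A^*) y, i.e. x^T A^T y = x^T (A^*) y. Since this holds for all x, y, we must have A^* = A^T. Therefore
A^* =
[[3, 2, -1],
 [1, -1, -3],
 [0, -1, 3]].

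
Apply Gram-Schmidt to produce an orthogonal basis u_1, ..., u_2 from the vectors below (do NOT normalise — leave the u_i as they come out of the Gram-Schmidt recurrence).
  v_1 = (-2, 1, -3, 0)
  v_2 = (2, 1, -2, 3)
Orthogonal basis:
  u_1 = (-2, 1, -3, 0)
  u_2 = (17/7, 11/14, -19/14, 3)

Apply the Gram-Schmidt recurrence
  u_1 = v_1
  u_i = v_i − Σ_{j<i} ((v_i · u_j) / (u_j · u_j)) · u_j.

Step by step this gives:
  u_1 = (-2, 1, -3, 0)
  u_2 = (17/7, 11/14, -19/14, 3)

Orthogonality check:
  u_2 · u_1 = 0 (should be 0)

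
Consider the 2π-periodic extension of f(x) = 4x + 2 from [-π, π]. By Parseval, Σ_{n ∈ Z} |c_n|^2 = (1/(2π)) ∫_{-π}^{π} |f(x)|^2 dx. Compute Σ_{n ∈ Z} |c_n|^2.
Σ |c_n|^2 = 16π^2/3 + 4

Expand and integrate term by term over [-π, π]:
  ∫ (4x)^2 dx = 16·(2π^3/3); ∫ 2·4·(2)·x dx = 0 (odd integrand); ∫ 2^2 dx = 4·2π.
So (1/(2π)) ∫_{-π}^{π} (4x + 2)^2 dx = 16π^2/3 + 4 = 16π^2/3 + 4.
Parseval ⇒ Σ |c_n|^2 = 16π^2/3 + 4.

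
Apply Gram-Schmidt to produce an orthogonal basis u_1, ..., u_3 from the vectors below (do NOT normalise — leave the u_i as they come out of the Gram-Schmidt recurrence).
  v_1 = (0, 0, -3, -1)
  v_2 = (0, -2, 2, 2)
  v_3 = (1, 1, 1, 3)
Orthogonal basis:
  u_1 = (0, 0, -3, -1)
  u_2 = (0, -2, -2/5, 6/5)
  u_3 = (1, 10/7, -5/7, 15/7)

Apply the Gram-Schmidt recurrence
  u_1 = v_1
  u_i = v_i − Σ_{j<i} ((v_i · u_j) / (u_j · u_j)) · u_j.

Step by step this gives:
  u_1 = (0, 0, -3, -1)
  u_2 = (0, -2, -2/5, 6/5)
  u_3 = (1, 10/7, -5/7, 15/7)

Orthogonality check:
  u_2 · u_1 = 0 (should be 0)
  u_3 · u_1 = 0 (should be 0)
  u_3 · u_2 = 0 (should be 0)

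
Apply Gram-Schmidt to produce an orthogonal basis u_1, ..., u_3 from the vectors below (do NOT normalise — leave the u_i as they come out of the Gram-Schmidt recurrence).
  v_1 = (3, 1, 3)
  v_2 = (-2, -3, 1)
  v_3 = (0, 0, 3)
Orthogonal basis:
  u_1 = (3, 1, 3)
  u_2 = (-20/19, -51/19, 37/19)
  u_3 = (-21/23, 189/230, 147/230)

Apply the Gram-Schmidt recurrence
  u_1 = v_1
  u_i = v_i − Σ_{j<i} ((v_i · u_j) / (u_j · u_j)) · u_j.

Step by step this gives:
  u_1 = (3, 1, 3)
  u_2 = (-20/19, -51/19, 37/19)
  u_3 = (-21/23, 189/230, 147/230)

Orthogonality check:
  u_2 · u_1 = 0 (should be 0)
  u_3 · u_1 = 0 (should be 0)
  u_3 · u_2 = 0 (should be 0)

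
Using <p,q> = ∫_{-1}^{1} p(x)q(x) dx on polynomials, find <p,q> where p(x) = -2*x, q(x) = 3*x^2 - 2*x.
<p,q> = 8/3

Expand the product: p(x)·q(x) = -6*x^3 + 4*x^2.
∫_{-1}^{1} of each monomial x^k gives [2/(k+1) if k even, 0 if k odd]. Integrating term-by-term (or equivalently evaluating the antiderivative F(x) = -3*x^4/2 + 4*x^3/3 at the endpoints):
  F(1) − F(−1) = -1/6 − (-17/6) = 8/3.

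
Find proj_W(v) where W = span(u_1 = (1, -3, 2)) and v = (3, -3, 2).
proj_W(v) = (8/7, -24/7, 16/7)

Set up U = [u_1 | ... | u_1] ∈ R^(3×1). The projector onto W = col(U) is P = U (U^T U)^(-1) U^T.
Compute U^T U =
  [14],
and U^T v = (16).
Solve U^T U · c = U^T v for the coefficients: c = (8/7). The projection is proj_W(v) = U c.
Check: (v - proj_W(v)) · u_1 = 0  (should be 0).
Result: proj_W(v) = (8/7, -24/7, 16/7).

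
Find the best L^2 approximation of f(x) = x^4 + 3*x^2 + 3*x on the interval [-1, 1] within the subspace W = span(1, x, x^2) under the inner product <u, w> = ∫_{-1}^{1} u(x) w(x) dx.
g(x) = 27*x^2/7 + 3*x - 3/35

The best approximation g ∈ W is the orthogonal projection of f onto W. Writing g = a_0 + a_1 x + a_2 x^2, the coefficients solve the normal equations G · a = b where
  G_{ij} = <φ_i, φ_j> and b_i = <f, φ_i>, with φ_0 = 1, φ_1 = x, φ_2 = x^2.
G =
  [2, 0, 2/3]
  [0, 2/3, 0]
  [2/3, 0, 2/5],
b = (12/5, 2, 52/35).
Solving gives a_0 = -3/35, a_1 = 3, a_2 = 27/7, so
  g(x) = 27*x^2/7 + 3*x - 3/35.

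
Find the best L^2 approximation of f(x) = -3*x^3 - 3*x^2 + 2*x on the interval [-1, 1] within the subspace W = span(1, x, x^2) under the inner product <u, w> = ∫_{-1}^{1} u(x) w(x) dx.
g(x) = -3*x^2 + x/5

The best approximation g ∈ W is the orthogonal projection of f onto W. Writing g = a_0 + a_1 x + a_2 x^2, the coefficients solve the normal equations G · a = b where
  G_{ij} = <φ_i, φ_j> and b_i = <f, φ_i>, with φ_0 = 1, φ_1 = x, φ_2 = x^2.
G =
  [2, 0, 2/3]
  [0, 2/3, 0]
  [2/3, 0, 2/5],
b = (-2, 2/15, -6/5).
Solving gives a_0 = 0, a_1 = 1/5, a_2 = -3, so
  g(x) = -3*x^2 + x/5.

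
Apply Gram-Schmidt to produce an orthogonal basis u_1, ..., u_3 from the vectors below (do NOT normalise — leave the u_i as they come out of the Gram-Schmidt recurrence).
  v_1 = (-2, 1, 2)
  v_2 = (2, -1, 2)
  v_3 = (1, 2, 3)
Orthogonal basis:
  u_1 = (-2, 1, 2)
  u_2 = (16/9, -8/9, 20/9)
  u_3 = (1, 2, 0)

Apply the Gram-Schmidt recurrence
  u_1 = v_1
  u_i = v_i − Σ_{j<i} ((v_i · u_j) / (u_j · u_j)) · u_j.

Step by step this gives:
  u_1 = (-2, 1, 2)
  u_2 = (16/9, -8/9, 20/9)
  u_3 = (1, 2, 0)

Orthogonality check:
  u_2 · u_1 = 0 (should be 0)
  u_3 · u_1 = 0 (should be 0)
  u_3 · u_2 = 0 (should be 0)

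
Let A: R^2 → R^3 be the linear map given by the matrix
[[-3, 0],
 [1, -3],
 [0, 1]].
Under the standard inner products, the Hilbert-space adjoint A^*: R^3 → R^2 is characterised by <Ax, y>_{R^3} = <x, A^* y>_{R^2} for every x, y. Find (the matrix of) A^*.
A^* = A^T =
[[-3, 1, 0],
 [0, -3, 1]]

For real matrices with standard dot products, the defining identity <Ax, y> = <x, A^* y> gives (Ax)^T y = x^T (A^*) y, i.e. x^T A^T y = x^T (A^*) y. Since this holds for all x, y, we must have A^* = A^T. Therefore
A^* =
[[-3, 1, 0],
 [0, -3, 1]].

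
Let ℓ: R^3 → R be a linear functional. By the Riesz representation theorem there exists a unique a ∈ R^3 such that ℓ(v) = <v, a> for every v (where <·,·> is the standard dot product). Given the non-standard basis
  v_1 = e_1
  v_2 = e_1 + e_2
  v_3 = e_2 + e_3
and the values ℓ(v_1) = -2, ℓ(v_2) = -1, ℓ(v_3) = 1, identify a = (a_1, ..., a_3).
a = (-2, 1, 0)

Write a = (a_1, ..., a_3) in the standard basis. For each basis vector v_i, ℓ(v_i) = <v_i, a> is a linear equation in the a_j's. Collect the n equations into a matrix system V a = ℓ, where row i of V is v_i (expressed in the standard basis). Since V is invertible (lower-triangular with 1s on the diagonal, up to permutation), solve by back-substitution:
  V =
[[1, 0, 0],
 [1, 1, 0],
 [0, 1, 1]]
  V a = (-2, -1, 1)
Solving gives a = (-2, 1, 0).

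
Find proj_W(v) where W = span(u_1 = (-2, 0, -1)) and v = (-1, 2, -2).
proj_W(v) = (-8/5, 0, -4/5)

Set up U = [u_1 | ... | u_1] ∈ R^(3×1). The projector onto W = col(U) is P = U (U^T U)^(-1) U^T.
Compute U^T U =
  [5],
and U^T v = (4).
Solve U^T U · c = U^T v for the coefficients: c = (4/5). The projection is proj_W(v) = U c.
Check: (v - proj_W(v)) · u_1 = 0  (should be 0).
Result: proj_W(v) = (-8/5, 0, -4/5).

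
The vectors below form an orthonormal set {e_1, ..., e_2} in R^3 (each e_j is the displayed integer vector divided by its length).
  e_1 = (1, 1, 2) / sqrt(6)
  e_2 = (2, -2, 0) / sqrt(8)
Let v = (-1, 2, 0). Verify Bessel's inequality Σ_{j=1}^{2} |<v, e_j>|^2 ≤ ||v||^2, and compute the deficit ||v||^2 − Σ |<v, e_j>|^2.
Σ |<v, e_j>|^2 = 14/3; ||v||^2 = 5; deficit = 1/3

Write each e_j = u_j / sqrt(<u_j, u_j>) where u_j is the displayed integer vector. Then <v, e_j> = <v, u_j> / sqrt(<u_j, u_j>), so |<v, e_j>|^2 = <v, u_j>^2 / <u_j, u_j>.
Coefficients: <v, e_1> = 1/sqrt(6), <v, e_2> = -6/sqrt(8).
Square and sum: Σ |<v, e_j>|^2 = 14/3.
Compute ||v||^2 = v·v = 5.
Deficit = 5 − 14/3 = 1/3 ≥ 0, confirming Bessel's inequality. (The deficit equals ||v − Σ <v,e_j> e_j||^2, the squared distance from v to span{e_j}.)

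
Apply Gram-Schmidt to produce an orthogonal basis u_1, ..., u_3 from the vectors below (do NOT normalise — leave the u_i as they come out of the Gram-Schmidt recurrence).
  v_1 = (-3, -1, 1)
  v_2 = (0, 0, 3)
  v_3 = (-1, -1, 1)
Orthogonal basis:
  u_1 = (-3, -1, 1)
  u_2 = (9/11, 3/11, 30/11)
  u_3 = (1/5, -3/5, 0)

Apply the Gram-Schmidt recurrence
  u_1 = v_1
  u_i = v_i − Σ_{j<i} ((v_i · u_j) / (u_j · u_j)) · u_j.

Step by step this gives:
  u_1 = (-3, -1, 1)
  u_2 = (9/11, 3/11, 30/11)
  u_3 = (1/5, -3/5, 0)

Orthogonality check:
  u_2 · u_1 = 0 (should be 0)
  u_3 · u_1 = 0 (should be 0)
  u_3 · u_2 = 0 (should be 0)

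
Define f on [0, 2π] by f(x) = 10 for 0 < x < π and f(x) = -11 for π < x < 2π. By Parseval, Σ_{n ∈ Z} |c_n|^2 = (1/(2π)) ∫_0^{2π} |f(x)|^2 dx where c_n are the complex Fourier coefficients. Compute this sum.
Σ |c_n|^2 = 221/2

Parseval equates the L^2 energy of f (normalised by 1/(2π)) with the ℓ^2 sum of its Fourier coefficients: (1/(2π)) ∫_0^{2π} |f|^2 = Σ |c_n|^2.
Compute the left side: (1/(2π)) [∫_0^π 10^2 dx + ∫_π^{2π} (-11)^2 dx] = (1/(2π)) · (100π + 121π) = (100 + 121)/2 = 221/2.
So Σ_{n ∈ Z} |c_n|^2 = 221/2.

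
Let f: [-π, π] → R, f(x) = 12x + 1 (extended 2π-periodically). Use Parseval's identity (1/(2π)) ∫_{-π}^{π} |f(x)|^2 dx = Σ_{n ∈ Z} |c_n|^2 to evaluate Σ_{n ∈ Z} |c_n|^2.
Σ |c_n|^2 = 48π^2 + 1

Expand and integrate term by term over [-π, π]:
  ∫ (12x)^2 dx = 144·(2π^3/3); ∫ 2·12·(1)·x dx = 0 (odd integrand); ∫ 1^2 dx = 1·2π.
So (1/(2π)) ∫_{-π}^{π} (12x + 1)^2 dx = 144π^2/3 + 1 = 48π^2 + 1.
Parseval ⇒ Σ |c_n|^2 = 48π^2 + 1.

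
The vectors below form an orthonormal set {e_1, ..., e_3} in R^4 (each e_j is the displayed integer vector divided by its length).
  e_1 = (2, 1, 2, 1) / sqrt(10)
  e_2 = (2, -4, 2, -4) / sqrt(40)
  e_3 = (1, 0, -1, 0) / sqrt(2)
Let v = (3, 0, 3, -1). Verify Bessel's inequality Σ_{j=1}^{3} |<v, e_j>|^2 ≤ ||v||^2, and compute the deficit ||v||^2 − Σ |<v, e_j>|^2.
Σ |<v, e_j>|^2 = 37/2; ||v||^2 = 19; deficit = 1/2

Write each e_j = u_j / sqrt(<u_j, u_j>) where u_j is the displayed integer vector. Then <v, e_j> = <v, u_j> / sqrt(<u_j, u_j>), so |<v, e_j>|^2 = <v, u_j>^2 / <u_j, u_j>.
Coefficients: <v, e_1> = 11/sqrt(10), <v, e_2> = 16/sqrt(40), <v, e_3> = 0/sqrt(2).
Square and sum: Σ |<v, e_j>|^2 = 37/2.
Compute ||v||^2 = v·v = 19.
Deficit = 19 − 37/2 = 1/2 ≥ 0, confirming Bessel's inequality. (The deficit equals ||v − Σ <v,e_j> e_j||^2, the squared distance from v to span{e_j}.)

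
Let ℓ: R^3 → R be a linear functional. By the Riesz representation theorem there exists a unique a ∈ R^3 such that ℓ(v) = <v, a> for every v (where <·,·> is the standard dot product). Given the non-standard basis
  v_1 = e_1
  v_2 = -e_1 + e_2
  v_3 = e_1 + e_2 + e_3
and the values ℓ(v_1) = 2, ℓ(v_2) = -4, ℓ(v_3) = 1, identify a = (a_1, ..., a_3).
a = (2, -2, 1)

Write a = (a_1, ..., a_3) in the standard basis. For each basis vector v_i, ℓ(v_i) = <v_i, a> is a linear equation in the a_j's. Collect the n equations into a matrix system V a = ℓ, where row i of V is v_i (expressed in the standard basis). Since V is invertible (lower-triangular with 1s on the diagonal, up to permutation), solve by back-substitution:
  V =
[[1, 0, 0],
 [-1, 1, 0],
 [1, 1, 1]]
  V a = (2, -4, 1)
Solving gives a = (2, -2, 1).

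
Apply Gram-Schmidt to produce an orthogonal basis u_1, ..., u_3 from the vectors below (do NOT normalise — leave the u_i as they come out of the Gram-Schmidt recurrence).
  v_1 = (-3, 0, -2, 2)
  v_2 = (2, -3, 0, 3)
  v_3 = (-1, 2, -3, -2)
Orthogonal basis:
  u_1 = (-3, 0, -2, 2)
  u_2 = (2, -3, 0, 3)
  u_3 = (216/187, 1/11, -41/17, -127/187)

Apply the Gram-Schmidt recurrence
  u_1 = v_1
  u_i = v_i − Σ_{j<i} ((v_i · u_j) / (u_j · u_j)) · u_j.

Step by step this gives:
  u_1 = (-3, 0, -2, 2)
  u_2 = (2, -3, 0, 3)
  u_3 = (216/187, 1/11, -41/17, -127/187)

Orthogonality check:
  u_2 · u_1 = 0 (should be 0)
  u_3 · u_1 = 0 (should be 0)
  u_3 · u_2 = 0 (should be 0)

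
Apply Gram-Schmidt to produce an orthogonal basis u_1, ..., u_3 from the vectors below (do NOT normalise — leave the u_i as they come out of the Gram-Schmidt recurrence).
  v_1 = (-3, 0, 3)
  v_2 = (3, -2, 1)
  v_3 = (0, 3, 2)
Orthogonal basis:
  u_1 = (-3, 0, 3)
  u_2 = (2, -2, 2)
  u_3 = (4/3, 8/3, 4/3)

Apply the Gram-Schmidt recurrence
  u_1 = v_1
  u_i = v_i − Σ_{j<i} ((v_i · u_j) / (u_j · u_j)) · u_j.

Step by step this gives:
  u_1 = (-3, 0, 3)
  u_2 = (2, -2, 2)
  u_3 = (4/3, 8/3, 4/3)

Orthogonality check:
  u_2 · u_1 = 0 (should be 0)
  u_3 · u_1 = 0 (should be 0)
  u_3 · u_2 = 0 (should be 0)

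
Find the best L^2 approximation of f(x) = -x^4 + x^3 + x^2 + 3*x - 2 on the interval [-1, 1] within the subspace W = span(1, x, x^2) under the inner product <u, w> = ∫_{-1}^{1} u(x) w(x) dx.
g(x) = x^2/7 + 18*x/5 - 67/35

The best approximation g ∈ W is the orthogonal projection of f onto W. Writing g = a_0 + a_1 x + a_2 x^2, the coefficients solve the normal equations G · a = b where
  G_{ij} = <φ_i, φ_j> and b_i = <f, φ_i>, with φ_0 = 1, φ_1 = x, φ_2 = x^2.
G =
  [2, 0, 2/3]
  [0, 2/3, 0]
  [2/3, 0, 2/5],
b = (-56/15, 12/5, -128/105).
Solving gives a_0 = -67/35, a_1 = 18/5, a_2 = 1/7, so
  g(x) = x^2/7 + 18*x/5 - 67/35.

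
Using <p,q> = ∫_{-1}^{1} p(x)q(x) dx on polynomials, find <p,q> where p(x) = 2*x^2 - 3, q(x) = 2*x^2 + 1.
<p,q> = -106/15

Expand the product: p(x)·q(x) = 4*x^4 - 4*x^2 - 3.
∫_{-1}^{1} of each monomial x^k gives [2/(k+1) if k even, 0 if k odd]. Integrating term-by-term (or equivalently evaluating the antiderivative F(x) = 4*x^5/5 - 4*x^3/3 - 3*x at the endpoints):
  F(1) − F(−1) = -53/15 − (53/15) = -106/15.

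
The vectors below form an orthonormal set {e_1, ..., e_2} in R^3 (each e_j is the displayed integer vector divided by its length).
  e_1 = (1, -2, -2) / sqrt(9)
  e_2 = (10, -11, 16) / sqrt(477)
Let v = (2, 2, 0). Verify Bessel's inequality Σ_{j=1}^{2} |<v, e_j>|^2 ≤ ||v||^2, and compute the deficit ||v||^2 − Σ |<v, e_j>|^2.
Σ |<v, e_j>|^2 = 24/53; ||v||^2 = 8; deficit = 400/53

Write each e_j = u_j / sqrt(<u_j, u_j>) where u_j is the displayed integer vector. Then <v, e_j> = <v, u_j> / sqrt(<u_j, u_j>), so |<v, e_j>|^2 = <v, u_j>^2 / <u_j, u_j>.
Coefficients: <v, e_1> = -2/sqrt(9), <v, e_2> = -2/sqrt(477).
Square and sum: Σ |<v, e_j>|^2 = 24/53.
Compute ||v||^2 = v·v = 8.
Deficit = 8 − 24/53 = 400/53 ≥ 0, confirming Bessel's inequality. (The deficit equals ||v − Σ <v,e_j> e_j||^2, the squared distance from v to span{e_j}.)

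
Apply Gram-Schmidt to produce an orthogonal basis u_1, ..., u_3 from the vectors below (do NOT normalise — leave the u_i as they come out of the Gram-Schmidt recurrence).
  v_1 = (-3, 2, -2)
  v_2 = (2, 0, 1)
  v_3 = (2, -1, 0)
Orthogonal basis:
  u_1 = (-3, 2, -2)
  u_2 = (10/17, 16/17, 1/17)
  u_3 = (10/21, -5/21, -20/21)

Apply the Gram-Schmidt recurrence
  u_1 = v_1
  u_i = v_i − Σ_{j<i} ((v_i · u_j) / (u_j · u_j)) · u_j.

Step by step this gives:
  u_1 = (-3, 2, -2)
  u_2 = (10/17, 16/17, 1/17)
  u_3 = (10/21, -5/21, -20/21)

Orthogonality check:
  u_2 · u_1 = 0 (should be 0)
  u_3 · u_1 = 0 (should be 0)
  u_3 · u_2 = 0 (should be 0)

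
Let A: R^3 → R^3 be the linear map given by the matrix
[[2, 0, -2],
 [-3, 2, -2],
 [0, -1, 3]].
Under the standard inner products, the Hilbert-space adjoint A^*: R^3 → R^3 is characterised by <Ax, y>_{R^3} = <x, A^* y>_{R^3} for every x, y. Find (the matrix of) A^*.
A^* = A^T =
[[2, -3, 0],
 [0, 2, -1],
 [-2, -2, 3]]

For real matrices with standard dot products, the defining identity <Ax, y> = <x, A^* y> gives (Ax)^T y = x^T (A^*) y, i.e. x^T A^T y = x^T (A^*) y. Since this holds for all x, y, we must have A^* = A^T. Therefore
A^* =
[[2, -3, 0],
 [0, 2, -1],
 [-2, -2, 3]].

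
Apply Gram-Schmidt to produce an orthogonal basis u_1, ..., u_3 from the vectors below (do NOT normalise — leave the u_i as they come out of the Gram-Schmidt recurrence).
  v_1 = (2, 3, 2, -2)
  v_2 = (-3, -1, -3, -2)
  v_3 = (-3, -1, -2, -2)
Orthogonal basis:
  u_1 = (2, 3, 2, -2)
  u_2 = (-41/21, 4/7, -41/21, -64/21)
  u_3 = (-149/362, -40/181, 213/362, -28/181)

Apply the Gram-Schmidt recurrence
  u_1 = v_1
  u_i = v_i − Σ_{j<i} ((v_i · u_j) / (u_j · u_j)) · u_j.

Step by step this gives:
  u_1 = (2, 3, 2, -2)
  u_2 = (-41/21, 4/7, -41/21, -64/21)
  u_3 = (-149/362, -40/181, 213/362, -28/181)

Orthogonality check:
  u_2 · u_1 = 0 (should be 0)
  u_3 · u_1 = 0 (should be 0)
  u_3 · u_2 = 0 (should be 0)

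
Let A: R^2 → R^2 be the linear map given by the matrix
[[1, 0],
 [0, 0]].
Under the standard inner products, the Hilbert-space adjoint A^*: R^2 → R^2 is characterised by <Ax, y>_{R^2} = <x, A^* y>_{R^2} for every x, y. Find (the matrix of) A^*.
A^* = A^T =
[[1, 0],
 [0, 0]]

For real matrices with standard dot products, the defining identity <Ax, y> = <x, A^* y> gives (Ax)^T y = x^T (A^*) y, i.e. x^T A^T y = x^T (A^*) y. Since this holds for all x, y, we must have A^* = A^T. Therefore
A^* =
[[1, 0],
 [0, 0]].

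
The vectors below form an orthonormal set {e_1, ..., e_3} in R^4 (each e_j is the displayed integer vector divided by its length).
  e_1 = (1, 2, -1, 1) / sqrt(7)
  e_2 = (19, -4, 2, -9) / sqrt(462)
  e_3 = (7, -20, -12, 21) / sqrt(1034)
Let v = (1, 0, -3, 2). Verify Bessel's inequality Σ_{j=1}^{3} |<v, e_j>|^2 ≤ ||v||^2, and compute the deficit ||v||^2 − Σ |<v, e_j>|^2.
Σ |<v, e_j>|^2 = 1718/141; ||v||^2 = 14; deficit = 256/141

Write each e_j = u_j / sqrt(<u_j, u_j>) where u_j is the displayed integer vector. Then <v, e_j> = <v, u_j> / sqrt(<u_j, u_j>), so |<v, e_j>|^2 = <v, u_j>^2 / <u_j, u_j>.
Coefficients: <v, e_1> = 6/sqrt(7), <v, e_2> = -5/sqrt(462), <v, e_3> = 85/sqrt(1034).
Square and sum: Σ |<v, e_j>|^2 = 1718/141.
Compute ||v||^2 = v·v = 14.
Deficit = 14 − 1718/141 = 256/141 ≥ 0, confirming Bessel's inequality. (The deficit equals ||v − Σ <v,e_j> e_j||^2, the squared distance from v to span{e_j}.)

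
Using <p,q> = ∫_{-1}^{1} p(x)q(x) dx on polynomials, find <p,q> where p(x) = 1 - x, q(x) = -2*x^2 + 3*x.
<p,q> = -10/3

Expand the product: p(x)·q(x) = 2*x^3 - 5*x^2 + 3*x.
∫_{-1}^{1} of each monomial x^k gives [2/(k+1) if k even, 0 if k odd]. Integrating term-by-term (or equivalently evaluating the antiderivative F(x) = x^4/2 - 5*x^3/3 + 3*x^2/2 at the endpoints):
  F(1) − F(−1) = 1/3 − (11/3) = -10/3.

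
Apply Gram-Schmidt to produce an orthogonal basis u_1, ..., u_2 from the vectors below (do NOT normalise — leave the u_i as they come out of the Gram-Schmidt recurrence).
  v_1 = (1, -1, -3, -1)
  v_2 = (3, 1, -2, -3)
Orthogonal basis:
  u_1 = (1, -1, -3, -1)
  u_2 = (25/12, 23/12, 3/4, -25/12)

Apply the Gram-Schmidt recurrence
  u_1 = v_1
  u_i = v_i − Σ_{j<i} ((v_i · u_j) / (u_j · u_j)) · u_j.

Step by step this gives:
  u_1 = (1, -1, -3, -1)
  u_2 = (25/12, 23/12, 3/4, -25/12)

Orthogonality check:
  u_2 · u_1 = 0 (should be 0)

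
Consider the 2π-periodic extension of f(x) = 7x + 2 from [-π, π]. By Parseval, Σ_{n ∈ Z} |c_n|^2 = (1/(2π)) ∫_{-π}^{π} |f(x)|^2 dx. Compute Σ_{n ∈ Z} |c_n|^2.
Σ |c_n|^2 = 49π^2/3 + 4

Expand and integrate term by term over [-π, π]:
  ∫ (7x)^2 dx = 49·(2π^3/3); ∫ 2·7·(2)·x dx = 0 (odd integrand); ∫ 2^2 dx = 4·2π.
So (1/(2π)) ∫_{-π}^{π} (7x + 2)^2 dx = 49π^2/3 + 4 = 49π^2/3 + 4.
Parseval ⇒ Σ |c_n|^2 = 49π^2/3 + 4.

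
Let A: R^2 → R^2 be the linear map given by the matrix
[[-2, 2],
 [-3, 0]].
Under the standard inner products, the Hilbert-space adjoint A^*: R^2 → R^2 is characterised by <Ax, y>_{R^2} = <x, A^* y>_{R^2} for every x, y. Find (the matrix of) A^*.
A^* = A^T =
[[-2, -3],
 [2, 0]]

For real matrices with standard dot products, the defining identity <Ax, y> = <x, A^* y> gives (Ax)^T y = x^T (A^*) y, i.e. x^T A^T y = x^T (A^*) y. Since this holds for all x, y, we must have A^* = A^T. Therefore
A^* =
[[-2, -3],
 [2, 0]].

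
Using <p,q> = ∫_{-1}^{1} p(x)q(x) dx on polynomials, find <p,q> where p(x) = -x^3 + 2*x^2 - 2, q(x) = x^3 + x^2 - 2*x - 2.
<p,q> = 186/35

Expand the product: p(x)·q(x) = -x^6 + x^5 + 4*x^4 - 4*x^3 - 6*x^2 + 4*x + 4.
∫_{-1}^{1} of each monomial x^k gives [2/(k+1) if k even, 0 if k odd]. Integrating term-by-term (or equivalently evaluating the antiderivative F(x) = -x^7/7 + x^6/6 + 4*x^5/5 - x^4 - 2*x^3 + 2*x^2 + 4*x at the endpoints):
  F(1) − F(−1) = 803/210 − (-313/210) = 186/35.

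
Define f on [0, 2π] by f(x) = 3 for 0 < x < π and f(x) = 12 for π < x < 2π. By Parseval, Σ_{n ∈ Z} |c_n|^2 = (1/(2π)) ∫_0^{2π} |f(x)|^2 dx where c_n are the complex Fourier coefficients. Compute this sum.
Σ |c_n|^2 = 153/2

Parseval equates the L^2 energy of f (normalised by 1/(2π)) with the ℓ^2 sum of its Fourier coefficients: (1/(2π)) ∫_0^{2π} |f|^2 = Σ |c_n|^2.
Compute the left side: (1/(2π)) [∫_0^π 3^2 dx + ∫_π^{2π} 12^2 dx] = (1/(2π)) · (9π + 144π) = (9 + 144)/2 = 153/2.
So Σ_{n ∈ Z} |c_n|^2 = 153/2.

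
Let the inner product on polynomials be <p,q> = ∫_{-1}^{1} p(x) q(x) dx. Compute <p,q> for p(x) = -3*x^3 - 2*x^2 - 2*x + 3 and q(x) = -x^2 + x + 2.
<p,q> = 28/5

Expand the product: p(x)·q(x) = 3*x^5 - x^4 - 6*x^3 - 9*x^2 - x + 6.
∫_{-1}^{1} of each monomial x^k gives [2/(k+1) if k even, 0 if k odd]. Integrating term-by-term (or equivalently evaluating the antiderivative F(x) = x^6/2 - x^5/5 - 3*x^4/2 - 3*x^3 - x^2/2 + 6*x at the endpoints):
  F(1) − F(−1) = 13/10 − (-43/10) = 28/5.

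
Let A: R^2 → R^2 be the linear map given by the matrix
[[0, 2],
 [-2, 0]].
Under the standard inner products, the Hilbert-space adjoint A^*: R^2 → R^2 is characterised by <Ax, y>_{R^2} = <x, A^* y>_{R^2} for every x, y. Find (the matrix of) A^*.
A^* = A^T =
[[0, -2],
 [2, 0]]

For real matrices with standard dot products, the defining identity <Ax, y> = <x, A^* y> gives (Ax)^T y = x^T (A^*) y, i.e. x^T A^T y = x^T (A^*) y. Since this holds for all x, y, we must have A^* = A^T. Therefore
A^* =
[[0, -2],
 [2, 0]].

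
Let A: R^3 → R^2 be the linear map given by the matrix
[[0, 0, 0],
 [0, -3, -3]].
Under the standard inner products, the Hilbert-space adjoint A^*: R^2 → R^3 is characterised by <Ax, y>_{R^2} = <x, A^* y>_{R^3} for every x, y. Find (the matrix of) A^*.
A^* = A^T =
[[0, 0],
 [0, -3],
 [0, -3]]

For real matrices with standard dot products, the defining identity <Ax, y> = <x, A^* y> gives (Ax)^T y = x^T (A^*) y, i.e. x^T A^T y = x^T (A^*) y. Since this holds for all x, y, we must have A^* = A^T. Therefore
A^* =
[[0, 0],
 [0, -3],
 [0, -3]].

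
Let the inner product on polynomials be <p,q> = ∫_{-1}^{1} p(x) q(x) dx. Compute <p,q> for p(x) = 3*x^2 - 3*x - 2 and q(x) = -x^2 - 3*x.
<p,q> = 92/15

Expand the product: p(x)·q(x) = -3*x^4 - 6*x^3 + 11*x^2 + 6*x.
∫_{-1}^{1} of each monomial x^k gives [2/(k+1) if k even, 0 if k odd]. Integrating term-by-term (or equivalently evaluating the antiderivative F(x) = -3*x^5/5 - 3*x^4/2 + 11*x^3/3 + 3*x^2 at the endpoints):
  F(1) − F(−1) = 137/30 − (-47/30) = 92/15.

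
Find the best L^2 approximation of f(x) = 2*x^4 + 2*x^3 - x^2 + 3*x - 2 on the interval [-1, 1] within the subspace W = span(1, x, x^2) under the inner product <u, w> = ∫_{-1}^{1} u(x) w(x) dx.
g(x) = 5*x^2/7 + 21*x/5 - 76/35

The best approximation g ∈ W is the orthogonal projection of f onto W. Writing g = a_0 + a_1 x + a_2 x^2, the coefficients solve the normal equations G · a = b where
  G_{ij} = <φ_i, φ_j> and b_i = <f, φ_i>, with φ_0 = 1, φ_1 = x, φ_2 = x^2.
G =
  [2, 0, 2/3]
  [0, 2/3, 0]
  [2/3, 0, 2/5],
b = (-58/15, 14/5, -122/105).
Solving gives a_0 = -76/35, a_1 = 21/5, a_2 = 5/7, so
  g(x) = 5*x^2/7 + 21*x/5 - 76/35.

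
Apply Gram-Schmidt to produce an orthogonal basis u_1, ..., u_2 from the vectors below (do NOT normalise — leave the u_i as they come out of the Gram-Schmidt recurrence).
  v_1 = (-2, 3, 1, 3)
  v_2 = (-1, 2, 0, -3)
Orthogonal basis:
  u_1 = (-2, 3, 1, 3)
  u_2 = (-25/23, 49/23, 1/23, -66/23)

Apply the Gram-Schmidt recurrence
  u_1 = v_1
  u_i = v_i − Σ_{j<i} ((v_i · u_j) / (u_j · u_j)) · u_j.

Step by step this gives:
  u_1 = (-2, 3, 1, 3)
  u_2 = (-25/23, 49/23, 1/23, -66/23)

Orthogonality check:
  u_2 · u_1 = 0 (should be 0)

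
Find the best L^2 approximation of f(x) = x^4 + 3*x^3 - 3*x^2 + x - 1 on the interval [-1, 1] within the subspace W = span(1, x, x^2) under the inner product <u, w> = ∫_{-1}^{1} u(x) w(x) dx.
g(x) = -15*x^2/7 + 14*x/5 - 38/35

The best approximation g ∈ W is the orthogonal projection of f onto W. Writing g = a_0 + a_1 x + a_2 x^2, the coefficients solve the normal equations G · a = b where
  G_{ij} = <φ_i, φ_j> and b_i = <f, φ_i>, with φ_0 = 1, φ_1 = x, φ_2 = x^2.
G =
  [2, 0, 2/3]
  [0, 2/3, 0]
  [2/3, 0, 2/5],
b = (-18/5, 28/15, -166/105).
Solving gives a_0 = -38/35, a_1 = 14/5, a_2 = -15/7, so
  g(x) = -15*x^2/7 + 14*x/5 - 38/35.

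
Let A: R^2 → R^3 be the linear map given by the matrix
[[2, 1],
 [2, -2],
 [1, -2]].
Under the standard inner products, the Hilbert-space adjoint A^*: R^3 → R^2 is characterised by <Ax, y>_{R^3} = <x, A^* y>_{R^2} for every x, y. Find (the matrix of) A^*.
A^* = A^T =
[[2, 2, 1],
 [1, -2, -2]]

For real matrices with standard dot products, the defining identity <Ax, y> = <x, A^* y> gives (Ax)^T y = x^T (A^*) y, i.e. x^T A^T y = x^T (A^*) y. Since this holds for all x, y, we must have A^* = A^T. Therefore
A^* =
[[2, 2, 1],
 [1, -2, -2]].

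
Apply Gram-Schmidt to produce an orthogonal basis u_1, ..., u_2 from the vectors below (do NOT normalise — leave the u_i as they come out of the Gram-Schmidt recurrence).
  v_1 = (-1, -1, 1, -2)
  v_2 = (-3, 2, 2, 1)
Orthogonal basis:
  u_1 = (-1, -1, 1, -2)
  u_2 = (-20/7, 15/7, 13/7, 9/7)

Apply the Gram-Schmidt recurrence
  u_1 = v_1
  u_i = v_i − Σ_{j<i} ((v_i · u_j) / (u_j · u_j)) · u_j.

Step by step this gives:
  u_1 = (-1, -1, 1, -2)
  u_2 = (-20/7, 15/7, 13/7, 9/7)

Orthogonality check:
  u_2 · u_1 = 0 (should be 0)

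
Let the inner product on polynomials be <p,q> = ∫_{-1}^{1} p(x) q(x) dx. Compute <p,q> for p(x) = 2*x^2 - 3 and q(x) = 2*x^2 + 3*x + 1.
<p,q> = -106/15

Expand the product: p(x)·q(x) = 4*x^4 + 6*x^3 - 4*x^2 - 9*x - 3.
∫_{-1}^{1} of each monomial x^k gives [2/(k+1) if k even, 0 if k odd]. Integrating term-by-term (or equivalently evaluating the antiderivative F(x) = 4*x^5/5 + 3*x^4/2 - 4*x^3/3 - 9*x^2/2 - 3*x at the endpoints):
  F(1) − F(−1) = -98/15 − (8/15) = -106/15.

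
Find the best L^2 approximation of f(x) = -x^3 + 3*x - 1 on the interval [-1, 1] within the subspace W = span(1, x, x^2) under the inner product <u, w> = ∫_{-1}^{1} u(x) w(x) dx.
g(x) = 12*x/5 - 1

The best approximation g ∈ W is the orthogonal projection of f onto W. Writing g = a_0 + a_1 x + a_2 x^2, the coefficients solve the normal equations G · a = b where
  G_{ij} = <φ_i, φ_j> and b_i = <f, φ_i>, with φ_0 = 1, φ_1 = x, φ_2 = x^2.
G =
  [2, 0, 2/3]
  [0, 2/3, 0]
  [2/3, 0, 2/5],
b = (-2, 8/5, -2/3).
Solving gives a_0 = -1, a_1 = 12/5, a_2 = 0, so
  g(x) = 12*x/5 - 1.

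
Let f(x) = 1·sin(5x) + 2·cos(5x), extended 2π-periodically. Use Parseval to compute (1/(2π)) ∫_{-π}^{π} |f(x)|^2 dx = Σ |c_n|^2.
Σ |c_n|^2 = 5/2

Expand |f|^2 and use orthogonality of {sin(nx), cos(mx)} on [-π, π]:
  ∫_{-π}^{π} sin(nx)^2 dx = π, ∫ cos(mx)^2 dx = π, and cross terms integrate to 0.
So ∫_{-π}^{π} f(x)^2 dx = 1^2 · π + 2^2 · π = (1 + 4)π.
Divide by 2π: (1 + 4)/2 = 5/2.
By Parseval, this equals Σ |c_n|^2.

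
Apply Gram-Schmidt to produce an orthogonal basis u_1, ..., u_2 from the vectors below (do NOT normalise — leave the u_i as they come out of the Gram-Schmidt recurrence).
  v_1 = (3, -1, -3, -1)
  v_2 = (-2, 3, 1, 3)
Orthogonal basis:
  u_1 = (3, -1, -3, -1)
  u_2 = (1/4, 9/4, -5/4, 9/4)

Apply the Gram-Schmidt recurrence
  u_1 = v_1
  u_i = v_i − Σ_{j<i} ((v_i · u_j) / (u_j · u_j)) · u_j.

Step by step this gives:
  u_1 = (3, -1, -3, -1)
  u_2 = (1/4, 9/4, -5/4, 9/4)

Orthogonality check:
  u_2 · u_1 = 0 (should be 0)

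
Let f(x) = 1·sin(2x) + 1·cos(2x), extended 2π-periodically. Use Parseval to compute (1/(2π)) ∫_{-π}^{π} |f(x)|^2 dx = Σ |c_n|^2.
Σ |c_n|^2 = 1

Expand |f|^2 and use orthogonality of {sin(nx), cos(mx)} on [-π, π]:
  ∫_{-π}^{π} sin(nx)^2 dx = π, ∫ cos(mx)^2 dx = π, and cross terms integrate to 0.
So ∫_{-π}^{π} f(x)^2 dx = 1^2 · π + 1^2 · π = (1 + 1)π.
Divide by 2π: (1 + 1)/2 = 1.
By Parseval, this equals Σ |c_n|^2.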